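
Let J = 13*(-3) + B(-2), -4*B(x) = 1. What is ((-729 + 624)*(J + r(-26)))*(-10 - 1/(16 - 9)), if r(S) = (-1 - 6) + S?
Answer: -307785/4 ≈ -76946.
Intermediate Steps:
B(x) = -¼ (B(x) = -¼*1 = -¼)
r(S) = -7 + S
J = -157/4 (J = 13*(-3) - ¼ = -39 - ¼ = -157/4 ≈ -39.250)
((-729 + 624)*(J + r(-26)))*(-10 - 1/(16 - 9)) = ((-729 + 624)*(-157/4 + (-7 - 26)))*(-10 - 1/(16 - 9)) = (-105*(-157/4 - 33))*(-10 - 1/7) = (-105*(-289/4))*(-10 - 1*⅐) = 30345*(-10 - ⅐)/4 = (30345/4)*(-71/7) = -307785/4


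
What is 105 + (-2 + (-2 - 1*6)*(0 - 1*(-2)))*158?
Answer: -2739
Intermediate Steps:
105 + (-2 + (-2 - 1*6)*(0 - 1*(-2)))*158 = 105 + (-2 + (-2 - 6)*(0 + 2))*158 = 105 + (-2 - 8*2)*158 = 105 + (-2 - 16)*158 = 105 - 18*158 = 105 - 2844 = -2739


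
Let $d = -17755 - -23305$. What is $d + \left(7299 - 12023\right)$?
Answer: $826$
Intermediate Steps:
$d = 5550$ ($d = -17755 + 23305 = 5550$)
$d + \left(7299 - 12023\right) = 5550 + \left(7299 - 12023\right) = 5550 - 4724 = 826$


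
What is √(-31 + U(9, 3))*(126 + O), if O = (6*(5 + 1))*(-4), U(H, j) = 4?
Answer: -54*I*√3 ≈ -93.531*I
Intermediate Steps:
O = -144 (O = (6*6)*(-4) = 36*(-4) = -144)
√(-31 + U(9, 3))*(126 + O) = √(-31 + 4)*(126 - 144) = √(-27)*(-18) = (3*I*√3)*(-18) = -54*I*√3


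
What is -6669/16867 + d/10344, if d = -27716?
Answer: -134117477/43618062 ≈ -3.0748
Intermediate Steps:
-6669/16867 + d/10344 = -6669/16867 - 27716/10344 = -6669*1/16867 - 27716*1/10344 = -6669/16867 - 6929/2586 = -134117477/43618062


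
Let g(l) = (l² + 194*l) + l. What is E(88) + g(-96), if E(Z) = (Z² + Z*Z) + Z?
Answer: 6072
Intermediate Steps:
g(l) = l² + 195*l
E(Z) = Z + 2*Z² (E(Z) = (Z² + Z²) + Z = 2*Z² + Z = Z + 2*Z²)
E(88) + g(-96) = 88*(1 + 2*88) - 96*(195 - 96) = 88*(1 + 176) - 96*99 = 88*177 - 9504 = 15576 - 9504 = 6072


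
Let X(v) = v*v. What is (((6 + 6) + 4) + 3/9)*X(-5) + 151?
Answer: 1678/3 ≈ 559.33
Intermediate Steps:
X(v) = v**2
(((6 + 6) + 4) + 3/9)*X(-5) + 151 = (((6 + 6) + 4) + 3/9)*(-5)**2 + 151 = ((12 + 4) + 3*(1/9))*25 + 151 = (16 + 1/3)*25 + 151 = (49/3)*25 + 151 = 1225/3 + 151 = 1678/3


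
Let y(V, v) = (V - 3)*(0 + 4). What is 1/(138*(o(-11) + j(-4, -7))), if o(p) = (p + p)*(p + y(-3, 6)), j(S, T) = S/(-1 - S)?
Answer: 1/106076 ≈ 9.4272e-6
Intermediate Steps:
y(V, v) = -12 + 4*V (y(V, v) = (-3 + V)*4 = -12 + 4*V)
o(p) = 2*p*(-24 + p) (o(p) = (p + p)*(p + (-12 + 4*(-3))) = (2*p)*(p + (-12 - 12)) = (2*p)*(p - 24) = (2*p)*(-24 + p) = 2*p*(-24 + p))
1/(138*(o(-11) + j(-4, -7))) = 1/(138*(2*(-11)*(-24 - 11) - 1*(-4)/(1 - 4))) = 1/(138*(2*(-11)*(-35) - 1*(-4)/(-3))) = 1/(138*(770 - 1*(-4)*(-1/3))) = 1/(138*(770 - 4/3)) = 1/(138*(2306/3)) = 1/106076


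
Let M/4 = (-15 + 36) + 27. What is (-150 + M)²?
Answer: 1764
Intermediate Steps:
M = 192 (M = 4*((-15 + 36) + 27) = 4*(21 + 27) = 4*48 = 192)
(-150 + M)² = (-150 + 192)² = 42² = 1764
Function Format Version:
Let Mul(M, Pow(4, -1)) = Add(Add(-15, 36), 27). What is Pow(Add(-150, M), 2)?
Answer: 1764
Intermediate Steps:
M = 192 (M = Mul(4, Add(Add(-15, 36), 27)) = Mul(4, Add(21, 27)) = Mul(4, 48) = 192)
Pow(Add(-150, M), 2) = Pow(Add(-150, 192), 2) = Pow(42, 2) = 1764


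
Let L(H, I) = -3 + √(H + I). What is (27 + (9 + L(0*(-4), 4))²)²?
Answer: 8281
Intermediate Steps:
(27 + (9 + L(0*(-4), 4))²)² = (27 + (9 + (-3 + √(0*(-4) + 4)))²)² = (27 + (9 + (-3 + √(0 + 4)))²)² = (27 + (9 + (-3 + √4))²)² = (27 + (9 + (-3 + 2))²)² = (27 + (9 - 1)²)² = (27 + 8²)² = (27 + 64)² = 91² = 8281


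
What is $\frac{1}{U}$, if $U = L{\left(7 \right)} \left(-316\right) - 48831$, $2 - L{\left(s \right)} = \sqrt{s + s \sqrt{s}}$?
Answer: $- \frac{1}{49463 - 316 \sqrt{7 + 7 \sqrt{7}}} \approx -2.0891 \cdot 10^{-5}$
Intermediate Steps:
$L{\left(s \right)} = 2 - \sqrt{s + s^{\frac{3}{2}}}$ ($L{\left(s \right)} = 2 - \sqrt{s + s \sqrt{s}} = 2 - \sqrt{s + s^{\frac{3}{2}}}$)
$U = -49463 + 316 \sqrt{7 + 7 \sqrt{7}}$ ($U = \left(2 - \sqrt{7 + 7^{\frac{3}{2}}}\right) \left(-316\right) - 48831 = \left(2 - \sqrt{7 + 7 \sqrt{7}}\right) \left(-316\right) - 48831 = \left(-632 + 316 \sqrt{7 + 7 \sqrt{7}}\right) - 48831 = -49463 + 316 \sqrt{7 + 7 \sqrt{7}} \approx -47867.0$)
$\frac{1}{U} = \frac{1}{-49463 + 316 \sqrt{7 + 7 \sqrt{7}}}$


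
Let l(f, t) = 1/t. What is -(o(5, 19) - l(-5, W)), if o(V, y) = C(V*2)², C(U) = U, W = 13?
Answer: -1299/13 ≈ -99.923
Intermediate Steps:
o(V, y) = 4*V² (o(V, y) = (V*2)² = (2*V)² = 4*V²)
-(o(5, 19) - l(-5, W)) = -(4*5² - 1/13) = -(4*25 - 1*1/13) = -(100 - 1/13) = -1*1299/13 = -1299/13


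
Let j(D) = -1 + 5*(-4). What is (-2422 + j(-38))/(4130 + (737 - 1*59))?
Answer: -2443/4808 ≈ -0.50811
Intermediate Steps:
j(D) = -21 (j(D) = -1 - 20 = -21)
(-2422 + j(-38))/(4130 + (737 - 1*59)) = (-2422 - 21)/(4130 + (737 - 1*59)) = -2443/(4130 + (737 - 59)) = -2443/(4130 + 678) = -2443/4808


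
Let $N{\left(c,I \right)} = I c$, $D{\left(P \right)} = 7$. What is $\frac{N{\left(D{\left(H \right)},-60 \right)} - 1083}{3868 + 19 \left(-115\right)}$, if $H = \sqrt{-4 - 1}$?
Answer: $- \frac{167}{187} \approx -0.89305$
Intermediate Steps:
$H = i \sqrt{5}$ ($H = \sqrt{-5} = i \sqrt{5} \approx 2.2361 i$)
$\frac{N{\left(D{\left(H \right)},-60 \right)} - 1083}{3868 + 19 \left(-115\right)} = \frac{\left(-60\right) 7 - 1083}{3868 + 19 \left(-115\right)} = \frac{-420 - 1083}{3868 - 2185} = - \frac{1503}{1683} = \left(-1503\right) \frac{1}{1683} = - \frac{167}{187}$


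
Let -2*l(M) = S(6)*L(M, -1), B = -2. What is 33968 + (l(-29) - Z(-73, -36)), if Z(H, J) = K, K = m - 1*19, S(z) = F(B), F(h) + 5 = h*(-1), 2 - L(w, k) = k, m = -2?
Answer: 67987/2 ≈ 33994.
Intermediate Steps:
L(w, k) = 2 - k
F(h) = -5 - h (F(h) = -5 + h*(-1) = -5 - h)
S(z) = -3 (S(z) = -5 - 1*(-2) = -5 + 2 = -3)
K = -21 (K = -2 - 1*19 = -2 - 19 = -21)
Z(H, J) = -21
l(M) = 9/2 (l(M) = -(-3)*(2 - 1*(-1))/2 = -(-3)*(2 + 1)/2 = -(-3)*3/2 = -½*(-9) = 9/2)
33968 + (l(-29) - Z(-73, -36)) = 33968 + (9/2 - 1*(-21)) = 33968 + (9/2 + 21) = 33968 + 51/2 = 67987/2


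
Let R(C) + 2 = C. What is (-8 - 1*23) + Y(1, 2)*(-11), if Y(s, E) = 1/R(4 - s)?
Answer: -42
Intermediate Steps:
R(C) = -2 + C
Y(s, E) = 1/(2 - s) (Y(s, E) = 1/(-2 + (4 - s)) = 1/(2 - s))
(-8 - 1*23) + Y(1, 2)*(-11) = (-8 - 1*23) - 1/(-2 + 1)*(-11) = (-8 - 23) - 1/(-1)*(-11) = -31 - 1*(-1)*(-11) = -31 + 1*(-11) = -31 - 11 = -42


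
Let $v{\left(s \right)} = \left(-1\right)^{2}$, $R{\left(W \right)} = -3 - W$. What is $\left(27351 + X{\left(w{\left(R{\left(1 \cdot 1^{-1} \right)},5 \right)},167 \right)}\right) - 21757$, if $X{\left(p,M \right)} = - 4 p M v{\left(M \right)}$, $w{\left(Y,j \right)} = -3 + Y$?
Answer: $10270$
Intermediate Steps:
$v{\left(s \right)} = 1$
$X{\left(p,M \right)} = - 4 M p$ ($X{\left(p,M \right)} = - 4 p M 1 = - 4 M p 1 = - 4 M p$)
$\left(27351 + X{\left(w{\left(R{\left(1 \cdot 1^{-1} \right)},5 \right)},167 \right)}\right) - 21757 = \left(27351 - 668 \left(-3 - \left(3 + 1 \cdot 1^{-1}\right)\right)\right) - 21757 = \left(27351 - 668 \left(-3 - \left(3 + 1 \cdot 1\right)\right)\right) - 21757 = \left(27351 - 668 \left(-3 - 4\right)\right) - 21757 = \left(27351 - 668 \left(-7\right)\right) - 21757 = \left(27351 + 4676\right) - 21757 = 32027 - 21757 = 10270$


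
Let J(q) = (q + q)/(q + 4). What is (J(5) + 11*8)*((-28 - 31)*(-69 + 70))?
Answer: -47318/9 ≈ -5257.6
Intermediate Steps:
J(q) = 2*q/(4 + q) (J(q) = (2*q)/(4 + q) = 2*q/(4 + q))
(J(5) + 11*8)*((-28 - 31)*(-69 + 70)) = (2*5/(4 + 5) + 11*8)*((-28 - 31)*(-69 + 70)) = (2*5/9 + 88)*(-59*1) = (2*5*(1/9) + 88)*(-59) = (10/9 + 88)*(-59) = (802/9)*(-59) = -47318/9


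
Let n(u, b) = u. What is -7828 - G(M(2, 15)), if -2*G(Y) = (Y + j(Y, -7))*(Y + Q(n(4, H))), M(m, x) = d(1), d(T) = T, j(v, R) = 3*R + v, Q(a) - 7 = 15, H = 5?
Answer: -16093/2 ≈ -8046.5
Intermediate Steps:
Q(a) = 22 (Q(a) = 7 + 15 = 22)
j(v, R) = v + 3*R
M(m, x) = 1
G(Y) = -(-21 + 2*Y)*(22 + Y)/2 (G(Y) = -(Y + (Y + 3*(-7)))*(Y + 22)/2 = -(Y + (Y - 21))*(22 + Y)/2 = -(Y + (-21 + Y))*(22 + Y)/2 = -(-21 + 2*Y)*(22 + Y)/2)
-7828 - G(M(2, 15)) = -7828 - (231 - 1*1² - 23/2*1) = -7828 - (231 - 1*1 - 23/2) = -7828 - (231 - 1 - 23/2) = -7828 - 1*437/2 = -7828 - 437/2 = -16093/2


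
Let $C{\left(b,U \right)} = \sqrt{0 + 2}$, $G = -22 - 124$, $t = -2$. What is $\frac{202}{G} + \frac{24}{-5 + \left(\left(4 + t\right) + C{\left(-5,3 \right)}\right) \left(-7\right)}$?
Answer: $- \frac{59851}{19199} + \frac{168 \sqrt{2}}{263} \approx -2.214$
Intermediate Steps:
$G = -146$ ($G = -22 - 124 = -146$)
$C{\left(b,U \right)} = \sqrt{2}$
$\frac{202}{G} + \frac{24}{-5 + \left(\left(4 + t\right) + C{\left(-5,3 \right)}\right) \left(-7\right)} = \frac{202}{-146} + \frac{24}{-5 + \left(\left(4 - 2\right) + \sqrt{2}\right) \left(-7\right)} = 202 \left(- \frac{1}{146}\right) + \frac{24}{-5 + \left(2 + \sqrt{2}\right) \left(-7\right)} = - \frac{101}{73} + \frac{24}{-5 - \left(14 + 7 \sqrt{2}\right)} = - \frac{101}{73} + \frac{24}{-19 - 7 \sqrt{2}}$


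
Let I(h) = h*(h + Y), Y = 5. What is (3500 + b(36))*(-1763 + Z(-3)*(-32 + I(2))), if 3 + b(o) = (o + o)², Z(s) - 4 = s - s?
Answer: -15929635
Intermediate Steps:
I(h) = h*(5 + h) (I(h) = h*(h + 5) = h*(5 + h))
Z(s) = 4 (Z(s) = 4 + (s - s) = 4 + 0 = 4)
b(o) = -3 + 4*o² (b(o) = -3 + (o + o)² = -3 + (2*o)² = -3 + 4*o²)
(3500 + b(36))*(-1763 + Z(-3)*(-32 + I(2))) = (3500 + (-3 + 4*36²))*(-1763 + 4*(-32 + 2*(5 + 2))) = (3500 + (-3 + 4*1296))*(-1763 + 4*(-32 + 2*7)) = (3500 + (-3 + 5184))*(-1763 + 4*(-32 + 14)) = (3500 + 5181)*(-1763 + 4*(-18)) = 8681*(-1763 - 72) = 8681*(-1835) = -15929635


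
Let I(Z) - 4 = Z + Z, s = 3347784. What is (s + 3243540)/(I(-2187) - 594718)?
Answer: -549277/49924 ≈ -11.002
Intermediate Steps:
I(Z) = 4 + 2*Z (I(Z) = 4 + (Z + Z) = 4 + 2*Z)
(s + 3243540)/(I(-2187) - 594718) = (3347784 + 3243540)/((4 + 2*(-2187)) - 594718) = 6591324/((4 - 4374) - 594718) = 6591324/(-4370 - 594718) = 6591324/(-599088) = 6591324*(-1/599088) = -549277/49924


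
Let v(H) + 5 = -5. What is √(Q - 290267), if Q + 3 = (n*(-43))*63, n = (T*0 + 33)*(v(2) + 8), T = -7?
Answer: 62*I*√29 ≈ 333.88*I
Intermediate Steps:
v(H) = -10 (v(H) = -5 - 5 = -10)
n = -66 (n = (-7*0 + 33)*(-10 + 8) = (0 + 33)*(-2) = 33*(-2) = -66)
Q = 178791 (Q = -3 - 66*(-43)*63 = -3 + 2838*63 = -3 + 178794 = 178791)
√(Q - 290267) = √(178791 - 290267) = √(-111476) = 62*I*√29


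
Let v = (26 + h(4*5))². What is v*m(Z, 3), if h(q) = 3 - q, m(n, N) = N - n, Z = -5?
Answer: 648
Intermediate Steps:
v = 81 (v = (26 + (3 - 4*5))² = (26 + (3 - 1*20))² = (26 + (3 - 20))² = (26 - 17)² = 9² = 81)
v*m(Z, 3) = 81*(3 - 1*(-5)) = 81*(3 + 5) = 81*8 = 648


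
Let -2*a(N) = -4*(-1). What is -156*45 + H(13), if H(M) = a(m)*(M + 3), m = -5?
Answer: -7052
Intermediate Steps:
a(N) = -2 (a(N) = -(-2)*(-1) = -½*4 = -2)
H(M) = -6 - 2*M (H(M) = -2*(M + 3) = -2*(3 + M) = -6 - 2*M)
-156*45 + H(13) = -156*45 + (-6 - 2*13) = -7020 + (-6 - 26) = -7020 - 32 = -7052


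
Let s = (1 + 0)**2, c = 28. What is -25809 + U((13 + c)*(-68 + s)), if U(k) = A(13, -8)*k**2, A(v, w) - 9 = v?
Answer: 165986389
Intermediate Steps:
A(v, w) = 9 + v
s = 1 (s = 1**2 = 1)
U(k) = 22*k**2 (U(k) = (9 + 13)*k**2 = 22*k**2)
-25809 + U((13 + c)*(-68 + s)) = -25809 + 22*((13 + 28)*(-68 + 1))**2 = -25809 + 22*(41*(-67))**2 = -25809 + 22*(-2747)**2 = -25809 + 22*7546009 = -25809 + 166012198 = 165986389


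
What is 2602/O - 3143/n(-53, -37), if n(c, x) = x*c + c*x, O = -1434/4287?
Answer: -7292255115/937358 ≈ -7779.6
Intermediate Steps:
O = -478/1429 (O = -1434*1/4287 = -478/1429 ≈ -0.33450)
n(c, x) = 2*c*x (n(c, x) = c*x + c*x = 2*c*x)
2602/O - 3143/n(-53, -37) = 2602/(-478/1429) - 3143/(2*(-53)*(-37)) = 2602*(-1429/478) - 3143/3922 = -1859129/239 - 3143*1/3922 = -1859129/239 - 3143/3922 = -7292255115/937358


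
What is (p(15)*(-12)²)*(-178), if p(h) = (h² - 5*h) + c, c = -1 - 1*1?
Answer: -3793536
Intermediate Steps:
c = -2 (c = -1 - 1 = -2)
p(h) = -2 + h² - 5*h (p(h) = (h² - 5*h) - 2 = -2 + h² - 5*h)
(p(15)*(-12)²)*(-178) = ((-2 + 15² - 5*15)*(-12)²)*(-178) = ((-2 + 225 - 75)*144)*(-178) = (148*144)*(-178) = 21312*(-178) = -3793536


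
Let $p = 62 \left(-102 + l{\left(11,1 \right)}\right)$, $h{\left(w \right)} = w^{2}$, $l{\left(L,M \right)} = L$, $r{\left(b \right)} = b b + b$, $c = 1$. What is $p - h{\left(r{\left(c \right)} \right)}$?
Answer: $-5646$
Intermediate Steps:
$r{\left(b \right)} = b + b^{2}$ ($r{\left(b \right)} = b^{2} + b = b + b^{2}$)
$p = -5642$ ($p = 62 \left(-102 + 11\right) = 62 \left(-91\right) = -5642$)
$p - h{\left(r{\left(c \right)} \right)} = -5642 - \left(1 \left(1 + 1\right)\right)^{2} = -5642 - \left(1 \cdot 2\right)^{2} = -5642 - 2^{2} = -5642 - 4 = -5646$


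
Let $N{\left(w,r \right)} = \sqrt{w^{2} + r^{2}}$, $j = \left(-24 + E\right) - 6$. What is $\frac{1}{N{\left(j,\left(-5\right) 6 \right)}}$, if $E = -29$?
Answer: $\frac{\sqrt{4381}}{4381} \approx 0.015108$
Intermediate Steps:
$j = -59$ ($j = \left(-24 - 29\right) - 6 = -53 - 6 = -59$)
$N{\left(w,r \right)} = \sqrt{r^{2} + w^{2}}$
$\frac{1}{N{\left(j,\left(-5\right) 6 \right)}} = \frac{1}{\sqrt{\left(\left(-5\right) 6\right)^{2} + \left(-59\right)^{2}}} = \frac{1}{\sqrt{\left(-30\right)^{2} + 3481}} = \frac{1}{\sqrt{900 + 3481}} = \frac{1}{\sqrt{4381}} = \frac{\sqrt{4381}}{4381}$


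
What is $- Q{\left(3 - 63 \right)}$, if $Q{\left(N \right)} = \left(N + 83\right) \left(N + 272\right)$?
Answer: $-4876$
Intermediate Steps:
$Q{\left(N \right)} = \left(83 + N\right) \left(272 + N\right)$
$- Q{\left(3 - 63 \right)} = - (22576 + \left(3 - 63\right)^{2} + 355 \left(3 - 63\right)) = - (22576 + \left(-60\right)^{2} + 355 \left(-60\right)) = - (22576 + 3600 - 21300) = \left(-1\right) 4876 = -4876$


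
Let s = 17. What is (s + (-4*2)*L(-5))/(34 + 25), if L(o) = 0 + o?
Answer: 57/59 ≈ 0.96610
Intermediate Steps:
L(o) = o
(s + (-4*2)*L(-5))/(34 + 25) = (17 - 4*2*(-5))/(34 + 25) = (17 - 8*(-5))/59 = (17 + 40)/59 = (1/59)*57 = 57/59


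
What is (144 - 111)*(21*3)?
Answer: 2079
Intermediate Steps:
(144 - 111)*(21*3) = 33*63 = 2079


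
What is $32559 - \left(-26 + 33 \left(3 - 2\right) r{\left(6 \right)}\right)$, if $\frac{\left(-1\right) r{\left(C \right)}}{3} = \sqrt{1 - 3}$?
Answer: $32585 + 99 i \sqrt{2} \approx 32585.0 + 140.01 i$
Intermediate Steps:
$r{\left(C \right)} = - 3 i \sqrt{2}$ ($r{\left(C \right)} = - 3 \sqrt{1 - 3} = - 3 \sqrt{-2} = - 3 i \sqrt{2}$)
$32559 - \left(-26 + 33 \left(3 - 2\right) r{\left(6 \right)}\right) = 32559 + \left(26 - 33 \left(3 - 2\right) \left(- 3 i \sqrt{2}\right)\right) = 32559 + \left(26 - 33 \cdot 1 \left(- 3 i \sqrt{2}\right)\right) = 32559 + \left(26 - 33 \left(- 3 i \sqrt{2}\right)\right) = 32559 + \left(26 + 99 i \sqrt{2}\right) = 32585 + 99 i \sqrt{2}$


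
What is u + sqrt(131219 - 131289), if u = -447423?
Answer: -447423 + I*sqrt(70) ≈ -4.4742e+5 + 8.3666*I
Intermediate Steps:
u + sqrt(131219 - 131289) = -447423 + sqrt(131219 - 131289) = -447423 + sqrt(-70) = -447423 + I*sqrt(70)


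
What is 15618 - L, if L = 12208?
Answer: 3410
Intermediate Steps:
15618 - L = 15618 - 1*12208 = 15618 - 12208 = 3410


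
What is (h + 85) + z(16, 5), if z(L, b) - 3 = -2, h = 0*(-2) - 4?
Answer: 82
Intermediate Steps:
h = -4 (h = 0 - 4 = -4)
z(L, b) = 1 (z(L, b) = 3 - 2 = 1)
(h + 85) + z(16, 5) = (-4 + 85) + 1 = 81 + 1 = 82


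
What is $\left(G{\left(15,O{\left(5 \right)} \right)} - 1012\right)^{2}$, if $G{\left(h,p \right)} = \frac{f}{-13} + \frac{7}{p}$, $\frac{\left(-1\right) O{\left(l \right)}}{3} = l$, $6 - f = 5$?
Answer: $\frac{38984922916}{38025} \approx 1.0252 \cdot 10^{6}$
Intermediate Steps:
$f = 1$ ($f = 6 - 5 = 1$)
$O{\left(l \right)} = - 3 l$
$G{\left(h,p \right)} = - \frac{1}{13} + \frac{7}{p}$ ($G{\left(h,p \right)} = 1 \frac{1}{-13} + \frac{7}{p} = 1 \left(- \frac{1}{13}\right) + \frac{7}{p} = - \frac{1}{13} + \frac{7}{p}$)
$\left(G{\left(15,O{\left(5 \right)} \right)} - 1012\right)^{2} = \left(\frac{91 - \left(-3\right) 5}{13 \left(\left(-3\right) 5\right)} - 1012\right)^{2} = \left(\frac{91 - -15}{13 \left(-15\right)} - 1012\right)^{2} = \left(\frac{1}{13} \left(- \frac{1}{15}\right) \left(91 + 15\right) - 1012\right)^{2} = \left(\frac{1}{13} \left(- \frac{1}{15}\right) 106 - 1012\right)^{2} = \left(- \frac{106}{195} - 1012\right)^{2} = \left(- \frac{197446}{195}\right)^{2} = \frac{38984922916}{38025}$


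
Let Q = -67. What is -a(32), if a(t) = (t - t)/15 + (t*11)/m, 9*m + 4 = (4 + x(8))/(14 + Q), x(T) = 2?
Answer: 83952/109 ≈ 770.20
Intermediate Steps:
m = -218/477 (m = -4/9 + ((4 + 2)/(14 - 67))/9 = -4/9 + (6/(-53))/9 = -4/9 + (6*(-1/53))/9 = -4/9 + (1/9)*(-6/53) = -4/9 - 2/159 = -218/477 ≈ -0.45702)
a(t) = -5247*t/218 (a(t) = (t - t)/15 + (t*11)/(-218/477) = 0*(1/15) + (11*t)*(-477/218) = 0 - 5247*t/218 = -5247*t/218)
-a(32) = -(-5247)*32/218 = -1*(-83952/109) = 83952/109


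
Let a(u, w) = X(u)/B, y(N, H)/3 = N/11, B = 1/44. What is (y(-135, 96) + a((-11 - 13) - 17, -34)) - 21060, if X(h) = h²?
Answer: 581539/11 ≈ 52867.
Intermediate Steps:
B = 1/44 ≈ 0.022727
y(N, H) = 3*N/11 (y(N, H) = 3*(N/11) = 3*N/11)
a(u, w) = 44*u² (a(u, w) = u²/(1/44) = u²*44 = 44*u²)
(y(-135, 96) + a((-11 - 13) - 17, -34)) - 21060 = ((3/11)*(-135) + 44*((-11 - 13) - 17)²) - 21060 = (-405/11 + 44*(-24 - 17)²) - 21060 = (-405/11 + 44*(-41)²) - 21060 = (-405/11 + 44*1681) - 21060 = (-405/11 + 73964) - 21060 = 813199/11 - 21060 = 581539/11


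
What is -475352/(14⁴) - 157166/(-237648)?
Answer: -3341523845/285296424 ≈ -11.712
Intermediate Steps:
-475352/(14⁴) - 157166/(-237648) = -475352/38416 - 157166*(-1/237648) = -475352*1/38416 + 78583/118824 = -59419/4802 + 78583/118824 = -3341523845/285296424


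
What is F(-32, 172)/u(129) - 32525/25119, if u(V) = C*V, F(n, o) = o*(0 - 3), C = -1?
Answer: 67951/25119 ≈ 2.7052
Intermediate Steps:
F(n, o) = -3*o (F(n, o) = o*(-3) = -3*o)
u(V) = -V
F(-32, 172)/u(129) - 32525/25119 = (-3*172)/((-1*129)) - 32525/25119 = -516/(-129) - 32525*1/25119 = -516*(-1/129) - 32525/25119 = 4 - 32525/25119 = 67951/25119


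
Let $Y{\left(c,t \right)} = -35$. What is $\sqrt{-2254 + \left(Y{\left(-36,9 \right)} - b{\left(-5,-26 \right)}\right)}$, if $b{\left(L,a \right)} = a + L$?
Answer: $i \sqrt{2258} \approx 47.518 i$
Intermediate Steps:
$b{\left(L,a \right)} = L + a$
$\sqrt{-2254 + \left(Y{\left(-36,9 \right)} - b{\left(-5,-26 \right)}\right)} = \sqrt{-2254 - 4} = \sqrt{-2258} = i \sqrt{2258}$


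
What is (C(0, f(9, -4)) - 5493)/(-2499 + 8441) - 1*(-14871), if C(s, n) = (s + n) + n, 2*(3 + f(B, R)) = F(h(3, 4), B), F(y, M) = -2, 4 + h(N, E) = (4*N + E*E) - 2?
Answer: 88357981/5942 ≈ 14870.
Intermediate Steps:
h(N, E) = -6 + E**2 + 4*N (h(N, E) = -4 + ((4*N + E*E) - 2) = -4 + ((4*N + E**2) - 2) = -4 + ((E**2 + 4*N) - 2) = -4 + (-2 + E**2 + 4*N) = -6 + E**2 + 4*N)
f(B, R) = -4 (f(B, R) = -3 + (1/2)*(-2) = -3 - 1 = -4)
C(s, n) = s + 2*n (C(s, n) = (n + s) + n = s + 2*n)
(C(0, f(9, -4)) - 5493)/(-2499 + 8441) - 1*(-14871) = ((0 + 2*(-4)) - 5493)/(-2499 + 8441) - 1*(-14871) = ((0 - 8) - 5493)/5942 + 14871 = (-8 - 5493)*(1/5942) + 14871 = -5501*1/5942 + 14871 = -5501/5942 + 14871 = 88357981/5942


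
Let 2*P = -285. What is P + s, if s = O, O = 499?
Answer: 713/2 ≈ 356.50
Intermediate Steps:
P = -285/2 (P = (½)*(-285) = -285/2 ≈ -142.50)
s = 499
P + s = -285/2 + 499 = 713/2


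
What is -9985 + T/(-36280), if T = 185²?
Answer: -72458005/7256 ≈ -9985.9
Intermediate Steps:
T = 34225
-9985 + T/(-36280) = -9985 + 34225/(-36280) = -9985 + 34225*(-1/36280) = -9985 - 6845/7256 = -72458005/7256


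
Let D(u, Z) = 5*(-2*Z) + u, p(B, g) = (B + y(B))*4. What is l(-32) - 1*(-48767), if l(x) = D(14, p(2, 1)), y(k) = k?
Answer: 48621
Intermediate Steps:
p(B, g) = 8*B (p(B, g) = (B + B)*4 = (2*B)*4 = 8*B)
D(u, Z) = u - 10*Z (D(u, Z) = -10*Z + u = u - 10*Z)
l(x) = -146 (l(x) = 14 - 80*2 = 14 - 10*16 = 14 - 160 = -146)
l(-32) - 1*(-48767) = -146 - 1*(-48767) = -146 + 48767 = 48621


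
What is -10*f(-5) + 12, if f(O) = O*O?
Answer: -238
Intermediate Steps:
f(O) = O²
-10*f(-5) + 12 = -10*(-5)² + 12 = -10*25 + 12 = -250 + 12 = -238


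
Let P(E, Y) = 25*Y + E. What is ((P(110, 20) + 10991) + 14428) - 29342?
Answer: -3313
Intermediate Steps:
P(E, Y) = E + 25*Y
((P(110, 20) + 10991) + 14428) - 29342 = (((110 + 25*20) + 10991) + 14428) - 29342 = (((110 + 500) + 10991) + 14428) - 29342 = ((610 + 10991) + 14428) - 29342 = (11601 + 14428) - 29342 = 26029 - 29342 = -3313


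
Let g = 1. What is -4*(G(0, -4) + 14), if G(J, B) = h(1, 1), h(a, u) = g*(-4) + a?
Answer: -44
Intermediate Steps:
h(a, u) = -4 + a (h(a, u) = 1*(-4) + a = -4 + a)
G(J, B) = -3 (G(J, B) = -4 + 1 = -3)
-4*(G(0, -4) + 14) = -4*(-3 + 14) = -4*11 = -44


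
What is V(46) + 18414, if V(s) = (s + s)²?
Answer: 26878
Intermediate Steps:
V(s) = 4*s² (V(s) = (2*s)² = 4*s²)
V(46) + 18414 = 4*46² + 18414 = 4*2116 + 18414 = 8464 + 18414 = 26878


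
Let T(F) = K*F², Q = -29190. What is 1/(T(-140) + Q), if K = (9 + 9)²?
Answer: 1/6321210 ≈ 1.5820e-7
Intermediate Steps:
K = 324 (K = 18² = 324)
T(F) = 324*F²
1/(T(-140) + Q) = 1/(324*(-140)² - 29190) = 1/(324*19600 - 29190) = 1/(6350400 - 29190) = 1/6321210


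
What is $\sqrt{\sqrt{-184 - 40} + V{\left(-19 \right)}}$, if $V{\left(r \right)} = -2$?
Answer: $\sqrt{-2 + 4 i \sqrt{14}} \approx 2.5593 + 2.924 i$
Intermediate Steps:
$\sqrt{\sqrt{-184 - 40} + V{\left(-19 \right)}} = \sqrt{\sqrt{-184 - 40} - 2} = \sqrt{\sqrt{-224} - 2} = \sqrt{4 i \sqrt{14} - 2} = \sqrt{-2 + 4 i \sqrt{14}}$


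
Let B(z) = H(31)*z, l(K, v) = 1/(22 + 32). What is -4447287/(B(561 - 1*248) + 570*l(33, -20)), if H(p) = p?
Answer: -40025583/87422 ≈ -457.84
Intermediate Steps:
l(K, v) = 1/54
B(z) = 31*z
-4447287/(B(561 - 1*248) + 570*l(33, -20)) = -4447287/(31*(561 - 1*248) + 570*(1/54)) = -4447287/(31*(561 - 248) + 95/9) = -4447287/(31*313 + 95/9) = -4447287/(9703 + 95/9) = -4447287/87422/9 = -4447287*9/87422 = -40025583/87422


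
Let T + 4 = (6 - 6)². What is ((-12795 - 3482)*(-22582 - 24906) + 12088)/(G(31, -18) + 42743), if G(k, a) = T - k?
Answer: 64414522/3559 ≈ 18099.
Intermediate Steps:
T = -4 (T = -4 + (6 - 6)² = -4 + 0² = -4 + 0 = -4)
G(k, a) = -4 - k
((-12795 - 3482)*(-22582 - 24906) + 12088)/(G(31, -18) + 42743) = ((-12795 - 3482)*(-22582 - 24906) + 12088)/((-4 - 1*31) + 42743) = (-16277*(-47488) + 12088)/((-4 - 31) + 42743) = (772962176 + 12088)/(-35 + 42743) = 772974264/42708 = 772974264*(1/42708) = 64414522/3559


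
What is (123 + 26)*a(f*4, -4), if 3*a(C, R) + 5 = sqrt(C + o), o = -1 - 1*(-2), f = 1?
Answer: -745/3 + 149*sqrt(5)/3 ≈ -137.28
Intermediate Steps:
o = 1 (o = -1 + 2 = 1)
a(C, R) = -5/3 + sqrt(1 + C)/3 (a(C, R) = -5/3 + sqrt(C + 1)/3 = -5/3 + sqrt(1 + C)/3)
(123 + 26)*a(f*4, -4) = (123 + 26)*(-5/3 + sqrt(1 + 1*4)/3) = 149*(-5/3 + sqrt(1 + 4)/3) = 149*(-5/3 + sqrt(5)/3) = -745/3 + 149*sqrt(5)/3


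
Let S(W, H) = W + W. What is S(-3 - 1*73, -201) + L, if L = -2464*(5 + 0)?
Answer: -12472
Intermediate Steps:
S(W, H) = 2*W
L = -12320 (L = -2464*5 = -12320)
S(-3 - 1*73, -201) + L = 2*(-3 - 1*73) - 12320 = 2*(-3 - 73) - 12320 = 2*(-76) - 12320 = -152 - 12320 = -12472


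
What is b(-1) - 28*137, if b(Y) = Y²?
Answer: -3835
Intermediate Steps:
b(-1) - 28*137 = (-1)² - 28*137 = 1 - 3836 = -3835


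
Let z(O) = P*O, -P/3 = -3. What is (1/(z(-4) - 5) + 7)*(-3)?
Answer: -858/41 ≈ -20.927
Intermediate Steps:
P = 9 (P = -3*(-3) = 9)
z(O) = 9*O
(1/(z(-4) - 5) + 7)*(-3) = (1/(9*(-4) - 5) + 7)*(-3) = (1/(-36 - 5) + 7)*(-3) = (1/(-41) + 7)*(-3) = (-1/41 + 7)*(-3) = (286/41)*(-3) = -858/41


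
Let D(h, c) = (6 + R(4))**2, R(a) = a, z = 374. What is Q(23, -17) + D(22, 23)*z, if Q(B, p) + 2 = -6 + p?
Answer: 37375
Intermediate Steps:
Q(B, p) = -8 + p (Q(B, p) = -2 + (-6 + p) = -8 + p)
D(h, c) = 100 (D(h, c) = (6 + 4)**2 = 10**2 = 100)
Q(23, -17) + D(22, 23)*z = (-8 - 17) + 100*374 = -25 + 37400 = 37375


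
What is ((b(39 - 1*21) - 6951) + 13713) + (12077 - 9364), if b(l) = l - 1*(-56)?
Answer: 9549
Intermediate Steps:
b(l) = 56 + l (b(l) = l + 56 = 56 + l)
((b(39 - 1*21) - 6951) + 13713) + (12077 - 9364) = (((56 + (39 - 1*21)) - 6951) + 13713) + (12077 - 9364) = (((56 + (39 - 21)) - 6951) + 13713) + 2713 = (((56 + 18) - 6951) + 13713) + 2713 = ((74 - 6951) + 13713) + 2713 = (-6877 + 13713) + 2713 = 6836 + 2713 = 9549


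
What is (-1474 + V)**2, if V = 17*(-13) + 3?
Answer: 2862864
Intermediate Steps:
V = -218 (V = -221 + 3 = -218)
(-1474 + V)**2 = (-1474 - 218)**2 = (-1692)**2 = 2862864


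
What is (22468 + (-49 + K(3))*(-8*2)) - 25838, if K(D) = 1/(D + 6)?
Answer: -23290/9 ≈ -2587.8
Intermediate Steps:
K(D) = 1/(6 + D)
(22468 + (-49 + K(3))*(-8*2)) - 25838 = (22468 + (-49 + 1/(6 + 3))*(-8*2)) - 25838 = (22468 + (-49 + 1/9)*(-16)) - 25838 = (22468 - 440/9*(-16)) - 25838 = (22468 + 7040/9) - 25838 = 209252/9 - 25838 = -23290/9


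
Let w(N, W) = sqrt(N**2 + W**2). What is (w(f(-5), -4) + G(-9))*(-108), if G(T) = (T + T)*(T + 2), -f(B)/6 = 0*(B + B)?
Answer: -14040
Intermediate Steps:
f(B) = 0 (f(B) = -0*(B + B) = -0*2*B = -6*0 = 0)
G(T) = 2*T*(2 + T) (G(T) = (2*T)*(2 + T) = 2*T*(2 + T))
(w(f(-5), -4) + G(-9))*(-108) = (sqrt(0**2 + (-4)**2) + 2*(-9)*(2 - 9))*(-108) = (sqrt(0 + 16) + 2*(-9)*(-7))*(-108) = (sqrt(16) + 126)*(-108) = (4 + 126)*(-108) = 130*(-108) = -14040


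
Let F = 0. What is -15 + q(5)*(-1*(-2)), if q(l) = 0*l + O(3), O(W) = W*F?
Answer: -15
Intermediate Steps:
O(W) = 0 (O(W) = W*0 = 0)
q(l) = 0 (q(l) = 0*l + 0 = 0 + 0 = 0)
-15 + q(5)*(-1*(-2)) = -15 + 0*(-1*(-2)) = -15 + 0*2 = -15 + 0 = -15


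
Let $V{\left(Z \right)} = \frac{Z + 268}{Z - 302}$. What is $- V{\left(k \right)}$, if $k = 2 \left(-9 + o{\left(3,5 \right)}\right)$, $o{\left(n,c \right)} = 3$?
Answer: $\frac{128}{157} \approx 0.81529$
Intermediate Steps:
$k = -12$ ($k = 2 \left(-9 + 3\right) = 2 \left(-6\right) = -12$)
$V{\left(Z \right)} = \frac{268 + Z}{-302 + Z}$
$- V{\left(k \right)} = - \frac{268 - 12}{-302 - 12} = - \frac{256}{-314} = - \frac{\left(-1\right) 256}{314} = \left(-1\right) \left(- \frac{128}{157}\right) = \frac{128}{157}$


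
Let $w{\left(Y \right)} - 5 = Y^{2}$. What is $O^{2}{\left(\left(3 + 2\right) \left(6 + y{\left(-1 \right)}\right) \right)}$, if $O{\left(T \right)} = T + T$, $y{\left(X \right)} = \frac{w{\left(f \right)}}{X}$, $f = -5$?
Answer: $57600$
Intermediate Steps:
$w{\left(Y \right)} = 5 + Y^{2}$
$y{\left(X \right)} = \frac{30}{X}$ ($y{\left(X \right)} = \frac{5 + \left(-5\right)^{2}}{X} = \frac{5 + 25}{X} = \frac{30}{X}$)
$O{\left(T \right)} = 2 T$
$O^{2}{\left(\left(3 + 2\right) \left(6 + y{\left(-1 \right)}\right) \right)} = \left(2 \left(3 + 2\right) \left(6 + \frac{30}{-1}\right)\right)^{2} = \left(2 \cdot 5 \left(6 + 30 \left(-1\right)\right)\right)^{2} = \left(2 \cdot 5 \left(6 - 30\right)\right)^{2} = \left(2 \cdot 5 \left(-24\right)\right)^{2} = \left(2 \left(-120\right)\right)^{2} = \left(-240\right)^{2} = 57600$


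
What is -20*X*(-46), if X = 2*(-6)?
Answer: -11040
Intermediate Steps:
X = -12
-20*X*(-46) = -20*(-12)*(-46) = 240*(-46) = -11040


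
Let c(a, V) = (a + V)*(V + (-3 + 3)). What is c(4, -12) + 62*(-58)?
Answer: -3500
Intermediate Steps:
c(a, V) = V*(V + a) (c(a, V) = (V + a)*(V + 0) = (V + a)*V = V*(V + a))
c(4, -12) + 62*(-58) = -12*(-12 + 4) + 62*(-58) = -12*(-8) - 3596 = 96 - 3596 = -3500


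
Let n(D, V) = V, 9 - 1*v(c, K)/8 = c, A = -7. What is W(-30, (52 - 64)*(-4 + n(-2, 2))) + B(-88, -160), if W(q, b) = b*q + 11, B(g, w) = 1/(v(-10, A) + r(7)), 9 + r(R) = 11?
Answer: -109185/154 ≈ -708.99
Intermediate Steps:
v(c, K) = 72 - 8*c
r(R) = 2 (r(R) = -9 + 11 = 2)
B(g, w) = 1/154 (B(g, w) = 1/((72 - 8*(-10)) + 2) = 1/((72 + 80) + 2) = 1/(152 + 2) = 1/154)
W(q, b) = 11 + b*q
W(-30, (52 - 64)*(-4 + n(-2, 2))) + B(-88, -160) = (11 + ((52 - 64)*(-4 + 2))*(-30)) + 1/154 = (11 - 12*(-2)*(-30)) + 1/154 = (11 + 24*(-30)) + 1/154 = (11 - 720) + 1/154 = -709 + 1/154 = -109185/154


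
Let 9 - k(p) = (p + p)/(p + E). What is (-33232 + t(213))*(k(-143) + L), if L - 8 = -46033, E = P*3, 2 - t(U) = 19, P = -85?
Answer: 304471965423/199 ≈ 1.5300e+9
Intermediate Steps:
t(U) = -17 (t(U) = 2 - 1*19 = 2 - 19 = -17)
E = -255 (E = -85*3 = -255)
k(p) = 9 - 2*p/(-255 + p) (k(p) = 9 - (p + p)/(p - 255) = 9 - 2*p/(-255 + p))
L = -46025 (L = 8 - 46033 = -46025)
(-33232 + t(213))*(k(-143) + L) = (-33232 - 17)*((-2295 + 7*(-143))/(-255 - 143) - 46025) = -33249*((-2295 - 1001)/(-398) - 46025) = -33249*(-1/398*(-3296) - 46025) = -33249*(1648/199 - 46025) = -33249*(-9157327/199) = 304471965423/199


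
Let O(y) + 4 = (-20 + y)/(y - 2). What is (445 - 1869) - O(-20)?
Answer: -15640/11 ≈ -1421.8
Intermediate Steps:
O(y) = -4 + (-20 + y)/(-2 + y) (O(y) = -4 + (-20 + y)/(y - 2) = -4 + (-20 + y)/(-2 + y))
(445 - 1869) - O(-20) = (445 - 1869) - 3*(-4 - 1*(-20))/(-2 - 20) = -1424 - 3*(-4 + 20)/(-22) = -1424 - 3*(-1)*16/22 = -1424 - 1*(-24/11) = -1424 + 24/11 = -15640/11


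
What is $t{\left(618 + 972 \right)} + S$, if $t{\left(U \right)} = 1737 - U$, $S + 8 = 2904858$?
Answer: $2904997$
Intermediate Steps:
$S = 2904850$ ($S = -8 + 2904858 = 2904850$)
$t{\left(618 + 972 \right)} + S = \left(1737 - \left(618 + 972\right)\right) + 2904850 = \left(1737 - 1590\right) + 2904850 = 147 + 2904850 = 2904997$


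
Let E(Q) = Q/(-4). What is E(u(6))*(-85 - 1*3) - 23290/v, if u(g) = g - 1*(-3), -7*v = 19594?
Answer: 2021321/9797 ≈ 206.32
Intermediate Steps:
v = -19594/7 (v = -1/7*19594 = -19594/7 ≈ -2799.1)
u(g) = 3 + g (u(g) = g + 3 = 3 + g)
E(Q) = -Q/4 (E(Q) = Q*(-1/4) = -Q/4)
E(u(6))*(-85 - 1*3) - 23290/v = (-(3 + 6)/4)*(-85 - 1*3) - 23290/(-19594/7) = (-1/4*9)*(-85 - 3) - 23290*(-7)/19594 = -9/4*(-88) - 1*(-81515/9797) = 198 + 81515/9797 = 2021321/9797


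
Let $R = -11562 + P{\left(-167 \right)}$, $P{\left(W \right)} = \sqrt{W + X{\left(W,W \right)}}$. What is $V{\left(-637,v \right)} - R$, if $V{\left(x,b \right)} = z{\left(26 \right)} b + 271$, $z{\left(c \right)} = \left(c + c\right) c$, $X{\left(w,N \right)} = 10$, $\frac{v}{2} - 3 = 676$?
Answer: $1847849 - i \sqrt{157} \approx 1.8478 \cdot 10^{6} - 12.53 i$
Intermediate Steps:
$v = 1358$ ($v = 6 + 2 \cdot 676 = 6 + 1352 = 1358$)
$z{\left(c \right)} = 2 c^{2}$ ($z{\left(c \right)} = 2 c c = 2 c^{2}$)
$P{\left(W \right)} = \sqrt{10 + W}$ ($P{\left(W \right)} = \sqrt{W + 10} = \sqrt{10 + W}$)
$V{\left(x,b \right)} = 271 + 1352 b$ ($V{\left(x,b \right)} = 2 \cdot 26^{2} b + 271 = 2 \cdot 676 b + 271 = 1352 b + 271 = 271 + 1352 b$)
$R = -11562 + i \sqrt{157}$ ($R = -11562 + \sqrt{10 - 167} = -11562 + \sqrt{-157} = -11562 + i \sqrt{157} \approx -11562.0 + 12.53 i$)
$V{\left(-637,v \right)} - R = \left(271 + 1352 \cdot 1358\right) - \left(-11562 + i \sqrt{157}\right) = \left(271 + 1836016\right) + \left(11562 - i \sqrt{157}\right) = 1836287 + \left(11562 - i \sqrt{157}\right) = 1847849 - i \sqrt{157}$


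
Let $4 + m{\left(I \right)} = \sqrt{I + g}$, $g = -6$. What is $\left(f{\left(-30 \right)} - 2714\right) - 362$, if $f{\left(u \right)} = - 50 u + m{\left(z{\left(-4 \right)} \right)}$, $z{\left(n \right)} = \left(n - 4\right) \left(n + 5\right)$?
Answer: $-1580 + i \sqrt{14} \approx -1580.0 + 3.7417 i$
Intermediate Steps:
$z{\left(n \right)} = \left(-4 + n\right) \left(5 + n\right)$
$m{\left(I \right)} = -4 + \sqrt{-6 + I}$ ($m{\left(I \right)} = -4 + \sqrt{I - 6} = -4 + \sqrt{-6 + I}$)
$f{\left(u \right)} = -4 - 50 u + i \sqrt{14}$ ($f{\left(u \right)} = - 50 u - \left(4 - \sqrt{-6 - \left(24 - 16\right)}\right) = - 50 u - \left(4 - \sqrt{-6 - 8}\right) = - 50 u - \left(4 - \sqrt{-14}\right) = - 50 u - \left(4 - i \sqrt{14}\right) = -4 - 50 u + i \sqrt{14}$)
$\left(f{\left(-30 \right)} - 2714\right) - 362 = \left(\left(-4 - -1500 + i \sqrt{14}\right) - 2714\right) - 362 = \left(\left(-4 + 1500 + i \sqrt{14}\right) - 2714\right) - 362 = \left(\left(1496 + i \sqrt{14}\right) - 2714\right) - 362 = \left(-1218 + i \sqrt{14}\right) - 362 = -1580 + i \sqrt{14}$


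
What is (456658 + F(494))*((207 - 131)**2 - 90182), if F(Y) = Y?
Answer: -38586371712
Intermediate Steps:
(456658 + F(494))*((207 - 131)**2 - 90182) = (456658 + 494)*((207 - 131)**2 - 90182) = 457152*(76**2 - 90182) = 457152*(5776 - 90182) = 457152*(-84406) = -38586371712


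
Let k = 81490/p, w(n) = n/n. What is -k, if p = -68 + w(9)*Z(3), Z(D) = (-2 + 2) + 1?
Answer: 81490/67 ≈ 1216.3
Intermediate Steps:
w(n) = 1
Z(D) = 1 (Z(D) = 0 + 1 = 1)
p = -67 (p = -68 + 1*1 = -68 + 1 = -67)
k = -81490/67 (k = 81490/(-67) = 81490*(-1/67) = -81490/67 ≈ -1216.3)
-k = -1*(-81490/67) = 81490/67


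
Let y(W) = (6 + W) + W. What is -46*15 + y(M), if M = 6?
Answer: -672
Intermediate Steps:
y(W) = 6 + 2*W
-46*15 + y(M) = -46*15 + (6 + 2*6) = -690 + (6 + 12) = -690 + 18 = -672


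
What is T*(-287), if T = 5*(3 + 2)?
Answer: -7175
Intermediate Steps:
T = 25 (T = 5*5 = 25)
T*(-287) = 25*(-287) = -7175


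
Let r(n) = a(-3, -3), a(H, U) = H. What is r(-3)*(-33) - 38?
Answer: 61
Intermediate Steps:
r(n) = -3
r(-3)*(-33) - 38 = -3*(-33) - 38 = 99 - 38 = 61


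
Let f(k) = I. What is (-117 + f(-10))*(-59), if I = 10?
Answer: 6313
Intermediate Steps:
f(k) = 10
(-117 + f(-10))*(-59) = (-117 + 10)*(-59) = -107*(-59) = 6313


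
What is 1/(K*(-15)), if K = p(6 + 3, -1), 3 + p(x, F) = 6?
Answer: -1/45 ≈ -0.022222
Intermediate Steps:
p(x, F) = 3 (p(x, F) = -3 + 6 = 3)
K = 3
1/(K*(-15)) = 1/(3*(-15)) = 1/(-45) = -1/45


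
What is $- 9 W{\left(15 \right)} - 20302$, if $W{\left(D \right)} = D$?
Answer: $-20437$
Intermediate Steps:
$- 9 W{\left(15 \right)} - 20302 = \left(-9\right) 15 - 20302 = -135 + \left(3620 - 23922\right) = -135 - 20302 = -20437$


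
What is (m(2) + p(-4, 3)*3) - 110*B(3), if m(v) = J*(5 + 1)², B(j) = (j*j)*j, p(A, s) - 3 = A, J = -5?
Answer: -3153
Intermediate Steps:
p(A, s) = 3 + A
B(j) = j³ (B(j) = j²*j = j³)
m(v) = -180 (m(v) = -5*(5 + 1)² = -5*6² = -5*36 = -180)
(m(2) + p(-4, 3)*3) - 110*B(3) = (-180 + (3 - 4)*3) - 110*3³ = (-180 - 1*3) - 110*27 = (-180 - 3) - 2970 = -183 - 2970 = -3153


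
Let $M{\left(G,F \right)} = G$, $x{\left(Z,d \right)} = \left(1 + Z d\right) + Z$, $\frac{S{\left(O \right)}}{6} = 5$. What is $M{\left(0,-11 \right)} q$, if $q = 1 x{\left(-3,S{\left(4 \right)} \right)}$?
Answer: $0$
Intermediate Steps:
$S{\left(O \right)} = 30$ ($S{\left(O \right)} = 6 \cdot 5 = 30$)
$x{\left(Z,d \right)} = 1 + Z + Z d$
$q = -92$ ($q = 1 \left(1 - 3 - 90\right) = 1 \left(-92\right) = -92$)
$M{\left(0,-11 \right)} q = 0 \left(-92\right) = 0$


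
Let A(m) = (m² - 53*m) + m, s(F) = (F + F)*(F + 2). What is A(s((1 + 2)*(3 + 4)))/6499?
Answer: 882924/6499 ≈ 135.86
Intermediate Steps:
s(F) = 2*F*(2 + F) (s(F) = (2*F)*(2 + F) = 2*F*(2 + F))
A(m) = m² - 52*m
A(s((1 + 2)*(3 + 4)))/6499 = ((2*((1 + 2)*(3 + 4))*(2 + (1 + 2)*(3 + 4)))*(-52 + 2*((1 + 2)*(3 + 4))*(2 + (1 + 2)*(3 + 4))))/6499 = ((2*(3*7)*(2 + 3*7))*(-52 + 2*(3*7)*(2 + 3*7)))*(1/6499) = ((2*21*(2 + 21))*(-52 + 2*21*(2 + 21)))*(1/6499) = ((2*21*23)*(-52 + 2*21*23))*(1/6499) = (966*(-52 + 966))*(1/6499) = (966*914)*(1/6499) = 882924*(1/6499) = 882924/6499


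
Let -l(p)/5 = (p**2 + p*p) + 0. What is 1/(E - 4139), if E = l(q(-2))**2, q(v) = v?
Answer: -1/2539 ≈ -0.00039386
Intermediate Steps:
l(p) = -10*p**2 (l(p) = -5*((p**2 + p*p) + 0) = -5*((p**2 + p**2) + 0) = -5*(2*p**2 + 0) = -10*p**2)
E = 1600 (E = (-10*(-2)**2)**2 = (-10*4)**2 = (-40)**2 = 1600)
1/(E - 4139) = 1/(1600 - 4139) = 1/(-2539) = -1/2539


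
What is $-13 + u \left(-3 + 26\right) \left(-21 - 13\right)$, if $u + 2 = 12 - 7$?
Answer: $-2359$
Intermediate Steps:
$u = 3$ ($u = -2 + \left(12 - 7\right) = -2 + 5 = 3$)
$-13 + u \left(-3 + 26\right) \left(-21 - 13\right) = -13 + 3 \left(-3 + 26\right) \left(-21 - 13\right) = -13 + 3 \cdot 23 \left(-34\right) = -13 + 3 \left(-782\right) = -13 - 2346 = -2359$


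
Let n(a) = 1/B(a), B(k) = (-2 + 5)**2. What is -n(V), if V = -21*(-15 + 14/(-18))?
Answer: -1/9 ≈ -0.11111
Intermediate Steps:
B(k) = 9 (B(k) = 3**2 = 9)
V = 994/3 (V = -21*(-15 + 14*(-1/18)) = -21*(-15 - 7/9) = -21*(-142/9) = 994/3 ≈ 331.33)
n(a) = 1/9
-n(V) = -1*1/9 = -1/9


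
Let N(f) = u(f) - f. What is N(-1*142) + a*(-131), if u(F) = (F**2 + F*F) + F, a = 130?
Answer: 23298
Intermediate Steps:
u(F) = F + 2*F**2 (u(F) = (F**2 + F**2) + F = 2*F**2 + F = F + 2*F**2)
N(f) = -f + f*(1 + 2*f) (N(f) = f*(1 + 2*f) - f = -f + f*(1 + 2*f))
N(-1*142) + a*(-131) = 2*(-1*142)**2 + 130*(-131) = 2*(-142)**2 - 17030 = 2*20164 - 17030 = 40328 - 17030 = 23298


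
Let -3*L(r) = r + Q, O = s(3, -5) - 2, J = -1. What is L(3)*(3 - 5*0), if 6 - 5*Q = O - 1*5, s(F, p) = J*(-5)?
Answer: -23/5 ≈ -4.6000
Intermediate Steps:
s(F, p) = 5 (s(F, p) = -1*(-5) = 5)
O = 3 (O = 5 - 2 = 3)
Q = 8/5 (Q = 6/5 - (3 - 1*5)/5 = 6/5 - (3 - 5)/5 = 6/5 - ⅕*(-2) = 6/5 + ⅖ = 8/5 ≈ 1.6000)
L(r) = -8/15 - r/3 (L(r) = -(r + 8/5)/3 = -(8/5 + r)/3 = -8/15 - r/3)
L(3)*(3 - 5*0) = (-8/15 - ⅓*3)*(3 - 5*0) = (-8/15 - 1)*(3 + 0) = -23/15*3 = -23/5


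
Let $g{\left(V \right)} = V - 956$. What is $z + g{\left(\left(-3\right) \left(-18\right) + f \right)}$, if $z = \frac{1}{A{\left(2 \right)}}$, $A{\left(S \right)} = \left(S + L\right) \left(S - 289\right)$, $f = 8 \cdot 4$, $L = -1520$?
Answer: $- \frac{379029419}{435666} \approx -870.0$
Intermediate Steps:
$f = 32$
$A{\left(S \right)} = \left(-1520 + S\right) \left(-289 + S\right)$ ($A{\left(S \right)} = \left(S - 1520\right) \left(S - 289\right) = \left(-1520 + S\right) \left(-289 + S\right)$)
$g{\left(V \right)} = -956 + V$ ($g{\left(V \right)} = V - 956 = -956 + V$)
$z = \frac{1}{435666}$ ($z = \frac{1}{439280 + 2^{2} - 3618} = \frac{1}{439280 + 4 - 3618} = \frac{1}{435666} \approx 2.2953 \cdot 10^{-6}$)
$z + g{\left(\left(-3\right) \left(-18\right) + f \right)} = \frac{1}{435666} + \left(-956 + \left(\left(-3\right) \left(-18\right) + 32\right)\right) = \frac{1}{435666} + \left(-956 + \left(54 + 32\right)\right) = \frac{1}{435666} + \left(-956 + 86\right) = \frac{1}{435666} - 870 = - \frac{379029419}{435666}$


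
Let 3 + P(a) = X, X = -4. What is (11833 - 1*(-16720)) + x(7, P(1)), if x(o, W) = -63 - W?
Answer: 28497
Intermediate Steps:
P(a) = -7 (P(a) = -3 - 4 = -7)
(11833 - 1*(-16720)) + x(7, P(1)) = (11833 - 1*(-16720)) + (-63 - 1*(-7)) = (11833 + 16720) + (-63 + 7) = 28553 - 56 = 28497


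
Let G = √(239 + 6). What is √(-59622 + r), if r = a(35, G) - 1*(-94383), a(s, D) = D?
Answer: √(34761 + 7*√5) ≈ 186.48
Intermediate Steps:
G = 7*√5 (G = √245 = 7*√5 ≈ 15.652)
r = 94383 + 7*√5 (r = 7*√5 - 1*(-94383) = 7*√5 + 94383 = 94383 + 7*√5 ≈ 94399.)
√(-59622 + r) = √(-59622 + (94383 + 7*√5)) = √(34761 + 7*√5)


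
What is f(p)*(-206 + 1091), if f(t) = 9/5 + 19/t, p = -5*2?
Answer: -177/2 ≈ -88.500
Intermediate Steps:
p = -10
f(t) = 9/5 + 19/t (f(t) = 9*(1/5) + 19/t = 9/5 + 19/t)
f(p)*(-206 + 1091) = (9/5 + 19/(-10))*(-206 + 1091) = (9/5 + 19*(-1/10))*885 = (9/5 - 19/10)*885 = -1/10*885 = -177/2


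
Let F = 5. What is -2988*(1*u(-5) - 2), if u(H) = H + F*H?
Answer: 95616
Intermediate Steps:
u(H) = 6*H (u(H) = H + 5*H = 6*H)
-2988*(1*u(-5) - 2) = -2988*(1*(6*(-5)) - 2) = -2988*(1*(-30) - 2) = -2988*(-30 - 2) = -2988*(-32) = 95616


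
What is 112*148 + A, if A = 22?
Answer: 16598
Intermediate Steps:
112*148 + A = 112*148 + 22 = 16576 + 22 = 16598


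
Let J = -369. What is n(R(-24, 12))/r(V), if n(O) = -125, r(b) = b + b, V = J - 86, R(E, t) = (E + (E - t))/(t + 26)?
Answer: 25/182 ≈ 0.13736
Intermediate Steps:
R(E, t) = (-t + 2*E)/(26 + t)
V = -455 (V = -369 - 86 = -455)
r(b) = 2*b
n(R(-24, 12))/r(V) = -125/(2*(-455)) = -125/(-910) = -125*(-1/910) = 25/182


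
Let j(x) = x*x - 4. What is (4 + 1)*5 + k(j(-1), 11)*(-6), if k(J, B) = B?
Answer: -41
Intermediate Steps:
j(x) = -4 + x**2 (j(x) = x**2 - 4 = -4 + x**2)
(4 + 1)*5 + k(j(-1), 11)*(-6) = (4 + 1)*5 + 11*(-6) = 5*5 - 66 = 25 - 66 = -41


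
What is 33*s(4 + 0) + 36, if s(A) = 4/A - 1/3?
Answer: 58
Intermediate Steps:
s(A) = -1/3 + 4/A (s(A) = 4/A - 1*1/3 = 4/A - 1/3 = -1/3 + 4/A)
33*s(4 + 0) + 36 = 33*((12 - (4 + 0))/(3*(4 + 0))) + 36 = 33*((1/3)*(12 - 1*4)/4) + 36 = 33*((1/3)*(1/4)*(12 - 4)) + 36 = 33*((1/3)*(1/4)*8) + 36 = 33*(2/3) + 36 = 22 + 36 = 58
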